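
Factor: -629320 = -2^3*5^1*15733^1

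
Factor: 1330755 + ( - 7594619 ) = - 2^3*782983^1 = - 6263864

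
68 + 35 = 103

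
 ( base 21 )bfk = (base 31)5c9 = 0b1010001000010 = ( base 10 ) 5186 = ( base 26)7HC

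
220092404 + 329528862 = 549621266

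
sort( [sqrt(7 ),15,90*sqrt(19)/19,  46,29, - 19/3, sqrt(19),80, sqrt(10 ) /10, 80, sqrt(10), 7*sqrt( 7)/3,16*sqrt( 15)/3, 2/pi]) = [ - 19/3, sqrt( 10 )/10, 2/pi, sqrt( 7) , sqrt ( 10 ), sqrt(19),7*sqrt( 7 )/3, 15,90 * sqrt(19) /19, 16 *sqrt( 15) /3,29, 46 , 80, 80 ] 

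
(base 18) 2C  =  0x30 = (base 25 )1N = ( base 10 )48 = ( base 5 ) 143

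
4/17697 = 4/17697 = 0.00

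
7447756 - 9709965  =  -2262209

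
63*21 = 1323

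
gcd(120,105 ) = 15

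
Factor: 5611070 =2^1*5^1*43^1*13049^1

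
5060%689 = 237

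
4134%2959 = 1175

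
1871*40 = 74840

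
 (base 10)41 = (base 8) 51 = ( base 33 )18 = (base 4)221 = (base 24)1h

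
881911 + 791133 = 1673044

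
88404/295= 88404/295 = 299.67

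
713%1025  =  713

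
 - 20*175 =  - 3500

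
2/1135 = 2/1135=   0.00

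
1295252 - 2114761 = - 819509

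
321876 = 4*80469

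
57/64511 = 57/64511 = 0.00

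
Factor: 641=641^1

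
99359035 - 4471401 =94887634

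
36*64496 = 2321856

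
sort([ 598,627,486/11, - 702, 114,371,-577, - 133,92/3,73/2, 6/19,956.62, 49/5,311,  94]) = [ - 702, - 577, - 133,  6/19,49/5 , 92/3,73/2,486/11, 94,114,311,371, 598, 627,  956.62] 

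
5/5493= 5/5493  =  0.00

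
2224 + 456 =2680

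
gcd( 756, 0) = 756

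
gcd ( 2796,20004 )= 12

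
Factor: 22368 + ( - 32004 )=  - 2^2*3^1*11^1 * 73^1 = - 9636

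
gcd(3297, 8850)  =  3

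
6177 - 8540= - 2363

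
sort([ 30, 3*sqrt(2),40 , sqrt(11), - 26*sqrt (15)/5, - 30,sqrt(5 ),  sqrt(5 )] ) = [-30,-26 * sqrt ( 15 )/5 , sqrt(5 ),sqrt( 5 )  ,  sqrt(11) , 3 * sqrt ( 2),30,40] 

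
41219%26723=14496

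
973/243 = 973/243 = 4.00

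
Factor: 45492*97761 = 2^2* 3^2*17^1*223^1 * 32587^1=4447343412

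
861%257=90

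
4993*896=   4473728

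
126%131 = 126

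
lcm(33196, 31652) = 1361036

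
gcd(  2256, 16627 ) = 1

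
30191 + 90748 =120939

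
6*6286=37716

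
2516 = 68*37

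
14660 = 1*14660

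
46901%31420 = 15481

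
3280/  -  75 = - 44  +  4/15=- 43.73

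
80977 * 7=566839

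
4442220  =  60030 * 74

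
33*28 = 924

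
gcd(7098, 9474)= 6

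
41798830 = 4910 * 8513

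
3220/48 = 67 + 1/12 = 67.08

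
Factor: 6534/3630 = 9/5 = 3^2 *5^( - 1)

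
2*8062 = 16124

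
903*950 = 857850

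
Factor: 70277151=3^1 *7^1*3346531^1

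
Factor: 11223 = 3^2*29^1*43^1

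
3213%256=141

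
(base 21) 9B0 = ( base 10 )4200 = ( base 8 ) 10150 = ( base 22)8ek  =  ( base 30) 4k0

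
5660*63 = 356580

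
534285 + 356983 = 891268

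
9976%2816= 1528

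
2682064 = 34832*77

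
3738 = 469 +3269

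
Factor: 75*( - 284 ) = - 2^2*3^1*5^2*71^1  =  - 21300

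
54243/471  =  18081/157 = 115.17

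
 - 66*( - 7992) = 527472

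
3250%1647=1603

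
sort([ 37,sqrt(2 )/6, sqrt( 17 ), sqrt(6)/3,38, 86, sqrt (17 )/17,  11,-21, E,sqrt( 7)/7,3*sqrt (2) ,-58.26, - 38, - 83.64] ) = [-83.64, - 58.26, - 38,-21,sqrt ( 2 )/6, sqrt (17)/17, sqrt( 7) /7,sqrt (6)/3, E , sqrt( 17), 3*sqrt( 2),11, 37,38,86 ] 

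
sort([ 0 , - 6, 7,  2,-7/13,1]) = [-6 ,  -  7/13 , 0, 1, 2,7] 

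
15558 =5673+9885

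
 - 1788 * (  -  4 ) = 7152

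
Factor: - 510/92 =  - 2^ ( - 1)*3^1*5^1*17^1*23^( - 1) = - 255/46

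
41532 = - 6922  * ( - 6) 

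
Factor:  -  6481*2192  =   - 14206352=-2^4 * 137^1*6481^1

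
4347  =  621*7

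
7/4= 1 + 3/4 = 1.75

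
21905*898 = 19670690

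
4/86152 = 1/21538 = 0.00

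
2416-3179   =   - 763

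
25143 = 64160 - 39017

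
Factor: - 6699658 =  - 2^1 * 7^1 * 31^1 * 43^1*359^1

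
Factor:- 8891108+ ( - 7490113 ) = - 3^1*23^1*237409^1 = - 16381221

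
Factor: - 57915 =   -  3^4*5^1  *  11^1*13^1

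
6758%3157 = 444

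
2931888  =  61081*48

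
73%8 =1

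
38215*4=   152860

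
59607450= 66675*894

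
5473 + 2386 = 7859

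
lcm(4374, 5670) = 153090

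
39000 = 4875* 8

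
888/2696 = 111/337 = 0.33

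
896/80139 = 896/80139 = 0.01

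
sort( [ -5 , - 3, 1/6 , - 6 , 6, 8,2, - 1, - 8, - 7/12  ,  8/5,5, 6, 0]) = [-8, - 6, - 5, - 3, - 1, - 7/12,0, 1/6,  8/5,2, 5 , 6,6,8]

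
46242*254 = 11745468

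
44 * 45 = 1980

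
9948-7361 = 2587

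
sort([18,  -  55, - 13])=[ - 55, - 13,18]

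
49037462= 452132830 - 403095368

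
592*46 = 27232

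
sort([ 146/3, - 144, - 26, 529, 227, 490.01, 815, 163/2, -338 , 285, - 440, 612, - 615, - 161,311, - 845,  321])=[ - 845, - 615, - 440, - 338, - 161, - 144, - 26, 146/3, 163/2, 227, 285, 311,  321, 490.01,529,  612 , 815] 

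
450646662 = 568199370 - 117552708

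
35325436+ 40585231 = 75910667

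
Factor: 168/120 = 5^( - 1 )*7^1 = 7/5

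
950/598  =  1+ 176/299 = 1.59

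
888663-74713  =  813950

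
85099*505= 42974995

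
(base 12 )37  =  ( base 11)3a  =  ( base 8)53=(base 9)47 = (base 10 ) 43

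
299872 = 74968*4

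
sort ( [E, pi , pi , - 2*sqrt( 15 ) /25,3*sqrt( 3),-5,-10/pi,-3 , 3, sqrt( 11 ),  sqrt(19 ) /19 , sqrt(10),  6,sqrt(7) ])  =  [ - 5, - 10/pi, - 3,-2*sqrt(15) /25,sqrt( 19 ) /19,sqrt(  7),E, 3,pi, pi, sqrt( 10), sqrt(11),3*sqrt(3 ),6] 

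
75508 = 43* 1756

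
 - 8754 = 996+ - 9750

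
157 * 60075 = 9431775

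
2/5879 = 2/5879 =0.00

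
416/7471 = 416/7471 = 0.06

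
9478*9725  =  92173550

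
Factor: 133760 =2^7 * 5^1 * 11^1*19^1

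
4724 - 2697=2027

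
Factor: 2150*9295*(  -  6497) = - 2^1*5^3*11^1*13^2*  43^1*73^1*89^1 = - 129837672250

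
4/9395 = 4/9395=0.00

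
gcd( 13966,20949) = 6983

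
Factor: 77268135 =3^1*5^1*7^1*761^1*967^1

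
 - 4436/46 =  - 97 + 13/23 = - 96.43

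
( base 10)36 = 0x24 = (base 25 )1B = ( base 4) 210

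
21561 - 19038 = 2523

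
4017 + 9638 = 13655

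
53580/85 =630 +6/17=630.35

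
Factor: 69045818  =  2^1*2699^1*12791^1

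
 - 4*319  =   - 1276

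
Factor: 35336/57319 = 2^3 * 7^1*31^( - 1 )*43^( - 2)*631^1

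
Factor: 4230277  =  73^1*167^1*347^1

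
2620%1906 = 714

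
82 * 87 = 7134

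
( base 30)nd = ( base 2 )1010111111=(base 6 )3131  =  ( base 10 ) 703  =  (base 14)383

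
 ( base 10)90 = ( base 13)6c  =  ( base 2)1011010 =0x5A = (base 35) 2k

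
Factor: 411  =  3^1*137^1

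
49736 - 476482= -426746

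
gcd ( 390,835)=5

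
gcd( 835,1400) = 5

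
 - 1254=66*(-19) 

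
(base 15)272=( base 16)22D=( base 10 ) 557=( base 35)FW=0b1000101101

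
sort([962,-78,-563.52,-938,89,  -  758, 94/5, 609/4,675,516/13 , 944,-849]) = [ - 938, - 849, - 758, - 563.52,-78,94/5 , 516/13,89, 609/4, 675 , 944, 962 ]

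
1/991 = 1/991 = 0.00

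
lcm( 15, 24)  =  120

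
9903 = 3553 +6350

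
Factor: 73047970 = 2^1 * 5^1 * 19^1 * 43^1 * 8941^1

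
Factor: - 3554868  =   - 2^2 *3^1*59^1*5021^1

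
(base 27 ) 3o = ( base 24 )49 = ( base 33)36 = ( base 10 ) 105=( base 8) 151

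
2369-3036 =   -  667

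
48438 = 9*5382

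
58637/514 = 58637/514 = 114.08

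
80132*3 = 240396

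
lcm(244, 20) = 1220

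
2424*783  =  1897992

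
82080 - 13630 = 68450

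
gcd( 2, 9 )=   1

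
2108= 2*1054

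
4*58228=232912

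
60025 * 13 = 780325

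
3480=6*580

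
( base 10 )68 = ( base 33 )22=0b1000100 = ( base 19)3b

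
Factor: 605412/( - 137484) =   -  251/57=- 3^( - 1 ) * 19^( - 1)*251^1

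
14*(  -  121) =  - 1694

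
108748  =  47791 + 60957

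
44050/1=44050  =  44050.00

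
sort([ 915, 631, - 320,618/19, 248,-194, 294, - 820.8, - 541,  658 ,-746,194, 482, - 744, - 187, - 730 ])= [ - 820.8, - 746, - 744, - 730, - 541, - 320, - 194, - 187,  618/19,194, 248 , 294, 482,631, 658, 915 ] 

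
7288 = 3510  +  3778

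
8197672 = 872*9401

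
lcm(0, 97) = 0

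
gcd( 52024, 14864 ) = 7432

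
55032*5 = 275160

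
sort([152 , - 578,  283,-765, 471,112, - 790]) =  [-790, - 765,  -  578, 112, 152,  283, 471 ]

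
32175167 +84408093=116583260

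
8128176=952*8538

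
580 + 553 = 1133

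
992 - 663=329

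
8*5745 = 45960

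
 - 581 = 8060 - 8641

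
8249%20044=8249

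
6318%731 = 470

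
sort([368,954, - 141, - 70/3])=[- 141,  -  70/3,368 , 954]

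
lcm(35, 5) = 35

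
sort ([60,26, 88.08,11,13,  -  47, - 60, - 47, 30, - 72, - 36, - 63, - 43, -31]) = [  -  72, - 63,-60,-47,- 47,  -  43,  -  36, - 31,11,  13,  26,30 , 60,88.08]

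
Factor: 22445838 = 2^1 * 3^2*23^1 * 54217^1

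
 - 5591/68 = -5591/68 = -82.22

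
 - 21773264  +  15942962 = -5830302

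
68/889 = 68/889 = 0.08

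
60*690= 41400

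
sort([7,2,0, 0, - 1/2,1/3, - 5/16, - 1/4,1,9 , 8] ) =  [-1/2, - 5/16, - 1/4,0, 0, 1/3,1,  2, 7, 8, 9]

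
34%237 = 34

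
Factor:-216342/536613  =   - 2^1*3^1*11^ ( - 1)* 17^1  *  23^( - 1 )  =  -  102/253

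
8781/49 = 179 + 10/49  =  179.20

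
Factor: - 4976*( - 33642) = 167402592 =2^5*3^3*7^1*89^1*311^1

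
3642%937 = 831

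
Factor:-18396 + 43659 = 3^2*7^1*401^1 = 25263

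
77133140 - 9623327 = 67509813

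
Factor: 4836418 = 2^1 * 37^1 * 65357^1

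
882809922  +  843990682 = 1726800604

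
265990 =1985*134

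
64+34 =98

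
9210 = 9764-554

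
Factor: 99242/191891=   286/553 = 2^1 * 7^(  -  1 )* 11^1 *13^1*79^( - 1 )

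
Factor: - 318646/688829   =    -  2^1*37^(- 1 )*107^1*1489^1*18617^ ( - 1 ) 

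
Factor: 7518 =2^1*3^1*7^1*179^1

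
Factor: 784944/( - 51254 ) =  - 392472/25627 =-  2^3*3^3 * 7^( - 2) * 23^1 * 79^1 * 523^( -1)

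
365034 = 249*1466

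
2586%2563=23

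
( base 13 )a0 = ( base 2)10000010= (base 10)130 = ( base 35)3p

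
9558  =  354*27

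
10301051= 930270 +9370781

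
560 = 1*560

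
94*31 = 2914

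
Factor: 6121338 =2^1*3^1*1020223^1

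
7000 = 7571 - 571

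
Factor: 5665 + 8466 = 14131 = 13^1*1087^1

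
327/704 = 327/704 = 0.46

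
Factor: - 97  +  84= -13 = - 13^1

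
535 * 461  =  246635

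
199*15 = 2985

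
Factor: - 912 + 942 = 30= 2^1 *3^1*5^1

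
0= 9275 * 0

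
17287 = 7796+9491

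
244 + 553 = 797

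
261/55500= 87/18500 = 0.00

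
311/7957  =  311/7957= 0.04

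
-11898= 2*( - 5949 ) 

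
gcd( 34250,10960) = 1370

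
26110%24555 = 1555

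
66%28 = 10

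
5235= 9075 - 3840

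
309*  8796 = 2717964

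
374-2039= - 1665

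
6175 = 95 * 65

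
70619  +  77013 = 147632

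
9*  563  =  5067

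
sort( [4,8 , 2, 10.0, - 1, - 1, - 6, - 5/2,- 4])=[- 6, - 4, - 5/2 ,- 1,- 1,2,4, 8,10.0]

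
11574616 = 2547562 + 9027054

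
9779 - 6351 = 3428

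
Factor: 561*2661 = 3^2*11^1*17^1*887^1 = 1492821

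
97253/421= 231 + 2/421 = 231.00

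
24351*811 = 19748661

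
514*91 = 46774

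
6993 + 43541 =50534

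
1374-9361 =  -7987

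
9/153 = 1/17 = 0.06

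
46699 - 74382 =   -  27683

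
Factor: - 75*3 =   -  225= - 3^2*5^2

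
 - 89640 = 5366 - 95006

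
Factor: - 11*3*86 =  - 2838 = -2^1 * 3^1 * 11^1 * 43^1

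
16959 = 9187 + 7772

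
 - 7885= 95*(-83)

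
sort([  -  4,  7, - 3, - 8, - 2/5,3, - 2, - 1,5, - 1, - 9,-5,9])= [  -  9,-8, - 5,-4, - 3,  -  2, - 1, - 1, -2/5,3,5,7,9 ] 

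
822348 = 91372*9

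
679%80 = 39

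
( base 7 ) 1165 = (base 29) F4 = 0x1B7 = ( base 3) 121021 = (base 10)439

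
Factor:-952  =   - 2^3*7^1  *  17^1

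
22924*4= 91696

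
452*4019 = 1816588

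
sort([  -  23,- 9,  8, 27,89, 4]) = [ - 23, -9,4,8, 27,89] 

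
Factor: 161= 7^1 * 23^1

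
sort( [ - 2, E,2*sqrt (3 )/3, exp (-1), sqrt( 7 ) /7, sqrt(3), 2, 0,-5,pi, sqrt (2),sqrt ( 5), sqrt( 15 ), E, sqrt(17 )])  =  [ - 5,-2,0,  exp (-1), sqrt( 7)/7, 2 * sqrt(3)/3,sqrt(2), sqrt(3 ), 2, sqrt( 5 ), E, E,pi,  sqrt ( 15),sqrt( 17)]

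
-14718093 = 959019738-973737831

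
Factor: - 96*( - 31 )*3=8928 = 2^5*3^2*31^1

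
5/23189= 5/23189=0.00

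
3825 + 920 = 4745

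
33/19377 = 11/6459 = 0.00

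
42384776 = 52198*812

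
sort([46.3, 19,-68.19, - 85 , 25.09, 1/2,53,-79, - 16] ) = [ - 85,-79, - 68.19, - 16, 1/2,19, 25.09, 46.3,53 ] 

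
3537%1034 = 435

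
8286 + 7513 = 15799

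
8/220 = 2/55  =  0.04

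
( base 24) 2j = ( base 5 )232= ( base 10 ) 67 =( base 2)1000011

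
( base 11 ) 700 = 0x34f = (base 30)S7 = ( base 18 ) 2b1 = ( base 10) 847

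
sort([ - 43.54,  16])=[ - 43.54,16]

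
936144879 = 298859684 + 637285195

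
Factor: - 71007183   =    -  3^2*13^1 *606899^1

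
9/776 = 9/776 = 0.01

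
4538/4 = 1134 + 1/2 = 1134.50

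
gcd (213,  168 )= 3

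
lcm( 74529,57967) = 521703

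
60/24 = 2 + 1/2=2.50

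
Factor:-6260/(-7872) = 2^( - 4 )*3^ ( - 1)*5^1*41^( -1)*313^1 = 1565/1968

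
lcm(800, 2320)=23200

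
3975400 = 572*6950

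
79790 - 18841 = 60949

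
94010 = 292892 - 198882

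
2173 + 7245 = 9418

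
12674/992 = 6337/496 = 12.78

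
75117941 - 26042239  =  49075702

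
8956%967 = 253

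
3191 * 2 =6382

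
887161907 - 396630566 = 490531341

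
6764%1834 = 1262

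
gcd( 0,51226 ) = 51226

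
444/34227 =148/11409 = 0.01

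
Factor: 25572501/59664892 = 2^( - 2 )*3^2*7^( - 1 )*211^( - 1 )*1237^1 * 2297^1*10099^ ( -1)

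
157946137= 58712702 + 99233435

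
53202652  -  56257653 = -3055001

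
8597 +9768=18365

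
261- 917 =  - 656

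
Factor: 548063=17^1*103^1*313^1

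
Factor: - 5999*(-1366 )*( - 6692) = -54838490728 = -2^3*7^2*239^1 * 683^1*857^1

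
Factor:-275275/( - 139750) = 2^(-1)*5^( - 1 ) * 7^1*11^2* 43^( - 1) = 847/430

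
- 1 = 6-7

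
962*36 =34632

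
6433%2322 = 1789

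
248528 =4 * 62132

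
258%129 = 0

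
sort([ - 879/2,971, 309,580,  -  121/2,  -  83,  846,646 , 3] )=[ - 879/2, - 83, - 121/2,3, 309,580, 646, 846, 971]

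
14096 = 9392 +4704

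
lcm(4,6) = 12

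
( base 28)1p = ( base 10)53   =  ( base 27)1Q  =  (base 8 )65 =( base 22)29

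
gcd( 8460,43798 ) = 2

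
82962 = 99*838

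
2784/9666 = 464/1611= 0.29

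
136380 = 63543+72837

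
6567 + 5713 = 12280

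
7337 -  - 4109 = 11446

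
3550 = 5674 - 2124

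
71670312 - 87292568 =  - 15622256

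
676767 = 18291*37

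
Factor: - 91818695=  - 5^1*229^1*80191^1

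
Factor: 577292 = 2^2* 144323^1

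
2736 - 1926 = 810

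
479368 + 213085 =692453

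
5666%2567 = 532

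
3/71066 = 3/71066= 0.00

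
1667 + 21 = 1688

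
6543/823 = 7 + 782/823 = 7.95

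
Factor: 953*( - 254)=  - 242062 = -2^1*127^1 * 953^1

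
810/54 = 15 = 15.00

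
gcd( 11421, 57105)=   11421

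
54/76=27/38 = 0.71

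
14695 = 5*2939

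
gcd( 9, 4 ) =1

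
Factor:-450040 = - 2^3*5^1*11251^1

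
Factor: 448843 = 448843^1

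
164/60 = 2 + 11/15 = 2.73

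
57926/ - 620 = - 28963/310 = -93.43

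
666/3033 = 74/337=0.22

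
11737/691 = 16 + 681/691 = 16.99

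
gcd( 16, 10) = 2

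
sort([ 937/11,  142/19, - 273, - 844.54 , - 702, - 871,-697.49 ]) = [ - 871,- 844.54, - 702,-697.49, - 273, 142/19  ,  937/11]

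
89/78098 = 89/78098 = 0.00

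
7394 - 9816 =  - 2422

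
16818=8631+8187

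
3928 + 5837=9765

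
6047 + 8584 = 14631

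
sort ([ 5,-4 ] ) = [ - 4, 5]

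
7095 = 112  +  6983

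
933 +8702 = 9635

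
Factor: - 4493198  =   - 2^1* 109^1*20611^1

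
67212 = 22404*3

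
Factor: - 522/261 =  - 2 =-2^1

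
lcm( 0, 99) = 0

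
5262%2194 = 874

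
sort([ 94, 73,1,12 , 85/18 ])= [ 1 , 85/18,12, 73, 94] 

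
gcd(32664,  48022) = 2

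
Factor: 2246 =2^1*1123^1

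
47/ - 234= -1+187/234 =- 0.20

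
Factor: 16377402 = 2^1 * 3^1*29^1*61^1*1543^1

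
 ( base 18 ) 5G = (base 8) 152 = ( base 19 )5b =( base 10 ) 106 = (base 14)78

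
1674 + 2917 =4591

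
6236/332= 18  +  65/83  =  18.78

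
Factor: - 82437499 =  -82437499^1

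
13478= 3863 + 9615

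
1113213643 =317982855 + 795230788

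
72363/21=3445 + 6/7 = 3445.86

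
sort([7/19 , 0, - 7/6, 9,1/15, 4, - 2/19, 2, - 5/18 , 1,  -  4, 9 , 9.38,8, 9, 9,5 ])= [ - 4, - 7/6, - 5/18,  -  2/19, 0, 1/15 , 7/19, 1 , 2, 4, 5,8, 9 , 9, 9, 9, 9.38 ]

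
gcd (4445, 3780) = 35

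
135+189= 324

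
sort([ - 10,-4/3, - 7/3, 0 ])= [-10, - 7/3 , - 4/3, 0]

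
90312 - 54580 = 35732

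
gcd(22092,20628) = 12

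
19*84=1596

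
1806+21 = 1827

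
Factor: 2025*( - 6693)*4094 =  - 55487312550 = - 2^1*3^5*5^2*23^2*89^1*97^1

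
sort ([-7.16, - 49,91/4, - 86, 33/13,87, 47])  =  [ - 86, - 49, - 7.16, 33/13,91/4, 47,87]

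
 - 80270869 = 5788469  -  86059338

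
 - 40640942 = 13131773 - 53772715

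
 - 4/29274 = -1  +  14635/14637=- 0.00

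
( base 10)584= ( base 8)1110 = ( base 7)1463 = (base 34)H6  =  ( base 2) 1001001000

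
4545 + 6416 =10961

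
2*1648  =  3296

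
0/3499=0 = 0.00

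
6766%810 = 286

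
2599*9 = 23391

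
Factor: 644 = 2^2*7^1 * 23^1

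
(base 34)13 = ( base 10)37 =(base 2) 100101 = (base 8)45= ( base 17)23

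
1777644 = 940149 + 837495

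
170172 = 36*4727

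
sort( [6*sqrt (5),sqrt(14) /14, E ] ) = [sqrt( 14)/14,E,6*sqrt( 5)]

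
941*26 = 24466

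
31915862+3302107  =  35217969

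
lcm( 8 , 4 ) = 8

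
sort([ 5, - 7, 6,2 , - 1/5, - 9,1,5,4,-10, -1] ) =[ - 10,- 9, - 7, - 1,  -  1/5 , 1,  2,4,5,5,6 ] 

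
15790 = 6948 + 8842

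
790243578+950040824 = 1740284402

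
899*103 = 92597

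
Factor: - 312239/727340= - 2^(  -  2 )*5^( - 1)*17^1*41^(-1)*887^( - 1) * 18367^1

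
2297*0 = 0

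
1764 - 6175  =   - 4411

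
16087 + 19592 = 35679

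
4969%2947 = 2022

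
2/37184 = 1/18592 = 0.00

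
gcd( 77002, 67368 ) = 2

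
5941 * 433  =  2572453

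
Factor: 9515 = 5^1*11^1* 173^1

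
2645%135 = 80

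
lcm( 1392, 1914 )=15312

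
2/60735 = 2/60735 = 0.00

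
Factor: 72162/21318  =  3^1*11^ ( - 1) * 17^( - 1 ) * 211^1 = 633/187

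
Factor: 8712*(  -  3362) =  - 2^4 * 3^2 * 11^2*41^2 = - 29289744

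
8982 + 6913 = 15895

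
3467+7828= 11295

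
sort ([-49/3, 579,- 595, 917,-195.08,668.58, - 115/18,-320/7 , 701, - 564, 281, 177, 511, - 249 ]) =[- 595,  -  564,-249, - 195.08,  -  320/7, - 49/3, - 115/18, 177,  281, 511, 579, 668.58,701, 917]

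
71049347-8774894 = 62274453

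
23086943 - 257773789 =-234686846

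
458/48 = 9  +  13/24 = 9.54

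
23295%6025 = 5220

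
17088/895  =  17088/895= 19.09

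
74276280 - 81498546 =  - 7222266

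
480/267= 160/89= 1.80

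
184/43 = 184/43 = 4.28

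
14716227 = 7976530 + 6739697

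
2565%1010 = 545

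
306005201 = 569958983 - 263953782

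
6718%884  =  530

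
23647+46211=69858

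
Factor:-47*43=-43^1*47^1=-2021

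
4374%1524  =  1326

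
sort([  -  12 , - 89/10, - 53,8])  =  [ - 53, - 12, - 89/10,8 ]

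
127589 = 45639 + 81950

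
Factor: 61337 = 83^1*739^1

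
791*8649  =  6841359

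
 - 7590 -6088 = - 13678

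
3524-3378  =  146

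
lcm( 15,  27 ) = 135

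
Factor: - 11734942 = - 2^1*53^1*149^1*743^1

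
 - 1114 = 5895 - 7009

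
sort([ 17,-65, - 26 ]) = [-65 , - 26,17] 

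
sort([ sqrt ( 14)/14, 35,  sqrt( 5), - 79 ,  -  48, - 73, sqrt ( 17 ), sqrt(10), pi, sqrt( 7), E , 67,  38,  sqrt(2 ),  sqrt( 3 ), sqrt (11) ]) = [-79, - 73,  -  48,sqrt( 14) /14,  sqrt(2 ), sqrt( 3),sqrt (5 ), sqrt(7) , E,pi, sqrt(10 ), sqrt( 11), sqrt( 17),35,38, 67]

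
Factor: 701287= 43^1*47^1 * 347^1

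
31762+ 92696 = 124458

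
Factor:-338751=- 3^2*7^1*19^1 * 283^1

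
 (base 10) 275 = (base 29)9e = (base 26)AF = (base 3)101012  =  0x113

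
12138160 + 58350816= 70488976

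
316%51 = 10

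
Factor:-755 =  - 5^1*151^1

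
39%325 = 39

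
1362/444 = 3 + 5/74 = 3.07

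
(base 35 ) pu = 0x389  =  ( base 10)905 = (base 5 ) 12110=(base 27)16e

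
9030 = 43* 210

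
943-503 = 440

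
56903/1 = 56903 = 56903.00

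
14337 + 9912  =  24249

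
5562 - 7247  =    -  1685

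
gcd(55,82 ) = 1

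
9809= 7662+2147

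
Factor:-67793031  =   - 3^4*836951^1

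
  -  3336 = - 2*1668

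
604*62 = 37448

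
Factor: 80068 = 2^2*37^1*541^1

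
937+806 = 1743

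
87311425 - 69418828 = 17892597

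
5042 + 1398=6440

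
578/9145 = 578/9145 = 0.06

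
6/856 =3/428 = 0.01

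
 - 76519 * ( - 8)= 612152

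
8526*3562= 30369612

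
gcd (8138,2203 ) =1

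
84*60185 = 5055540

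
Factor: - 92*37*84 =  - 285936 =- 2^4*3^1*7^1  *  23^1*37^1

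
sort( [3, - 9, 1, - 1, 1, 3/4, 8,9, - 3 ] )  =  [ -9, - 3, - 1,3/4, 1, 1,3, 8, 9 ]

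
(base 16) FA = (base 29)8I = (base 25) a0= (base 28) 8q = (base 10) 250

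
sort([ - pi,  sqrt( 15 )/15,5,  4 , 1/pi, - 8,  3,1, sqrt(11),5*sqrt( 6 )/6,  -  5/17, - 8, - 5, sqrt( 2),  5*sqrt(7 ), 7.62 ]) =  [ - 8, - 8 , - 5, - pi , - 5/17,sqrt( 15)/15,1/pi, 1,  sqrt(2), 5  *sqrt(6)/6, 3,  sqrt( 11),4,  5, 7.62, 5*sqrt( 7 ) ]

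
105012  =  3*35004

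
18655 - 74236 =-55581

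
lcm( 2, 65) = 130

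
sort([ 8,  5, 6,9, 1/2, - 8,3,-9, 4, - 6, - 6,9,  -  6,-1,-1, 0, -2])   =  [ - 9,-8, - 6, - 6,  -  6,-2,-1,- 1,0,1/2,  3, 4,5, 6, 8, 9,9 ]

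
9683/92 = 421/4= 105.25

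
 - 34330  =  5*( - 6866) 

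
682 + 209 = 891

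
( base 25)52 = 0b1111111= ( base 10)127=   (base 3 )11201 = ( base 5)1002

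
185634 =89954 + 95680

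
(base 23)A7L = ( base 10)5472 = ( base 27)7di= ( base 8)12540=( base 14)1dcc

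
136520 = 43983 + 92537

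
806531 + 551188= 1357719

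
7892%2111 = 1559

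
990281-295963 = 694318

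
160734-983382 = -822648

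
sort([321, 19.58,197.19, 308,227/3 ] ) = [19.58, 227/3,197.19,308,321 ]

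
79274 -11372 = 67902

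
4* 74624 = 298496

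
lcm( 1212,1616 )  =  4848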